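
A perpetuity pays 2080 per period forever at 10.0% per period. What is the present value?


PV = PMT / i
= 2080 / 0.1
= 20800.0


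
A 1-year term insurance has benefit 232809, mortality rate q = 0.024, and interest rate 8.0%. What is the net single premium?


NSP = benefit * q * v
v = 1/(1+i) = 0.925926
NSP = 232809 * 0.024 * 0.925926
= 5173.5333


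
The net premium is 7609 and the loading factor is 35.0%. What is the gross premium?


Gross = net * (1 + loading)
= 7609 * (1 + 0.35)
= 7609 * 1.35
= 10272.15


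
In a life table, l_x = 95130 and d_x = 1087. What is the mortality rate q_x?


q_x = d_x / l_x
= 1087 / 95130
= 0.0114


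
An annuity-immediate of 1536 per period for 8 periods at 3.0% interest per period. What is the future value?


FV = PMT * ((1+i)^n - 1) / i
= 1536 * ((1.03)^8 - 1) / 0.03
= 1536 * (1.26677 - 1) / 0.03
= 13658.6282


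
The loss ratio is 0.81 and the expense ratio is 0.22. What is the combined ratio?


Combined ratio = loss ratio + expense ratio
= 0.81 + 0.22
= 1.03


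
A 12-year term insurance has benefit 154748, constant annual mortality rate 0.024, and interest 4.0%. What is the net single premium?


NSP = benefit * sum_{k=0}^{n-1} k_p_x * q * v^(k+1)
With constant q=0.024, v=0.961538
Sum = 0.200004
NSP = 154748 * 0.200004
= 30950.1637


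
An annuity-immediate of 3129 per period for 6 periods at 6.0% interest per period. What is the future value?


FV = PMT * ((1+i)^n - 1) / i
= 3129 * ((1.06)^6 - 1) / 0.06
= 3129 * (1.418519 - 1) / 0.06
= 21825.7717


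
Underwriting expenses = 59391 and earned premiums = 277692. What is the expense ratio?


Expense ratio = expenses / premiums
= 59391 / 277692
= 0.2139


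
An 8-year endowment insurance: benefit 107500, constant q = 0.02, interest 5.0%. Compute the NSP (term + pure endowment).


Term component = 13028.0816
Pure endowment = 8_p_x * v^8 * benefit = 0.850763 * 0.676839 * 107500 = 61901.7144
NSP = 74929.796


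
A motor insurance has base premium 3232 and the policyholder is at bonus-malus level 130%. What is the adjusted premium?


adjusted = base * BM_level / 100
= 3232 * 130 / 100
= 3232 * 1.3
= 4201.6


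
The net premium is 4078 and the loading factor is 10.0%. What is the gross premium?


Gross = net * (1 + loading)
= 4078 * (1 + 0.1)
= 4078 * 1.1
= 4485.8


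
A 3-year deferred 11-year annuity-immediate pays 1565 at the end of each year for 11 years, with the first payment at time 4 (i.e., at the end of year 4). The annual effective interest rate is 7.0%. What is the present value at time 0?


PV at time 3 of the 11-year annuity-immediate:
a_n = 1565 * (1-(1+0.07)^(-11))/0.07 = 11735.4253
Discount back 3 years to time 0:
PV = 11735.4253 * (1+0.07)^(-3)
= 11735.4253 * 0.816298
= 9579.6028


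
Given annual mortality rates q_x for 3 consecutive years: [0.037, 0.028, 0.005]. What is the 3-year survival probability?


p_k = 1 - q_k for each year
Survival = product of (1 - q_k)
= 0.963 * 0.972 * 0.995
= 0.9314


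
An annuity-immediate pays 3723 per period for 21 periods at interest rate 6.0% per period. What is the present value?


PV = PMT * (1 - (1+i)^(-n)) / i
= 3723 * (1 - (1+0.06)^(-21)) / 0.06
= 3723 * (1 - 0.294155) / 0.06
= 3723 * 11.764077
= 43797.6573


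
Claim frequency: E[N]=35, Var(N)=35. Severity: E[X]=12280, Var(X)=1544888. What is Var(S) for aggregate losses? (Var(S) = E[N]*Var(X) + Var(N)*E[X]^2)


Var(S) = E[N]*Var(X) + Var(N)*E[X]^2
= 35*1544888 + 35*12280^2
= 54071080 + 5277944000
= 5.3320e+09


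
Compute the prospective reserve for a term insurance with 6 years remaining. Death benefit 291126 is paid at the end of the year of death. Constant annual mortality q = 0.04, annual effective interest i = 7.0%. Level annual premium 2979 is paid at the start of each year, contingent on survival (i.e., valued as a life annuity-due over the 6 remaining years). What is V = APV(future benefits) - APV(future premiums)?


v = 1/(1+i) = 0.934579
APV(future benefits) per unit = sum_{k=0}^{5} k_p_x * q * v^(k+1) = 0.173969
APV(future benefits) = 291126 * 0.173969 = 50646.9715
Life annuity-due factor ä_{x:6} = sum_{k=0}^{5} k_p_x * v^k = 4.653677
APV(future premiums) = 2979 * 4.653677 = 13863.305
V = 50646.9715 - 13863.305
= 36783.6665


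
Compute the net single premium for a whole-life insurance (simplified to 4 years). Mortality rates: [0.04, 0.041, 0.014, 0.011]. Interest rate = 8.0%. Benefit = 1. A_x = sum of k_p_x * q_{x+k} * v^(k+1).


v = 0.925926
Year 0: k_p_x=1.0, q=0.04, term=0.037037
Year 1: k_p_x=0.96, q=0.041, term=0.033745
Year 2: k_p_x=0.92064, q=0.014, term=0.010232
Year 3: k_p_x=0.907751, q=0.011, term=0.007339
A_x = 0.0884


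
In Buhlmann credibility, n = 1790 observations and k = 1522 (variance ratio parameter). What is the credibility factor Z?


Z = n / (n + k)
= 1790 / (1790 + 1522)
= 1790 / 3312
= 0.5405


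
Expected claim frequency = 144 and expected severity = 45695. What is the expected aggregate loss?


E[S] = E[N] * E[X]
= 144 * 45695
= 6.5801e+06


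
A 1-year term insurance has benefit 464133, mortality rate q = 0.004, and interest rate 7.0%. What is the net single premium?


NSP = benefit * q * v
v = 1/(1+i) = 0.934579
NSP = 464133 * 0.004 * 0.934579
= 1735.0766


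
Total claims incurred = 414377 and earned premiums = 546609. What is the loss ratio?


Loss ratio = claims / premiums
= 414377 / 546609
= 0.7581


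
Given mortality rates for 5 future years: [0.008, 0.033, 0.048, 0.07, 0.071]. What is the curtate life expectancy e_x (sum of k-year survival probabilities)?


e_x = sum_{k=1}^{n} k_p_x
k_p_x values:
  1_p_x = 0.992
  2_p_x = 0.959264
  3_p_x = 0.913219
  4_p_x = 0.849294
  5_p_x = 0.788994
e_x = 4.5028


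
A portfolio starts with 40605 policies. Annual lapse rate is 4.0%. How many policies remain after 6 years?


remaining = initial * (1 - lapse)^years
= 40605 * (1 - 0.04)^6
= 40605 * 0.782758
= 31783.8801


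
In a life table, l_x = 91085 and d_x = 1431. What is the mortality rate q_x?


q_x = d_x / l_x
= 1431 / 91085
= 0.0157


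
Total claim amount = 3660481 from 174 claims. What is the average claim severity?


severity = total / number
= 3660481 / 174
= 21037.2471


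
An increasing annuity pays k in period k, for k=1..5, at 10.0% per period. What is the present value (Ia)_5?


(Ia)_n = sum_{k=1}^{n} k * v^k, v = 1/(1+i)
v = 0.909091
Sum computed term by term:
(Ia)_5 = 10.6526


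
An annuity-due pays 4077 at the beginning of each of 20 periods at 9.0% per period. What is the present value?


PV_due = PMT * (1-(1+i)^(-n))/i * (1+i)
PV_immediate = 37217.0807
PV_due = 37217.0807 * 1.09
= 40566.618


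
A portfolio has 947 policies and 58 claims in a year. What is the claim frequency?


frequency = claims / policies
= 58 / 947
= 0.0612


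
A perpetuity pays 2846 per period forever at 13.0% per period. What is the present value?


PV = PMT / i
= 2846 / 0.13
= 21892.3077


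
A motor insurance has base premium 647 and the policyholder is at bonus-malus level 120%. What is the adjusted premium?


adjusted = base * BM_level / 100
= 647 * 120 / 100
= 647 * 1.2
= 776.4


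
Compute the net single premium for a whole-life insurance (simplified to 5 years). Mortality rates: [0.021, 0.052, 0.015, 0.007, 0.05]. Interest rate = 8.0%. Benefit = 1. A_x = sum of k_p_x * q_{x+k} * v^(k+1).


v = 0.925926
Year 0: k_p_x=1.0, q=0.021, term=0.019444
Year 1: k_p_x=0.979, q=0.052, term=0.043645
Year 2: k_p_x=0.928092, q=0.015, term=0.011051
Year 3: k_p_x=0.914171, q=0.007, term=0.004704
Year 4: k_p_x=0.907771, q=0.05, term=0.030891
A_x = 0.1097


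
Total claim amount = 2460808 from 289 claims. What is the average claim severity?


severity = total / number
= 2460808 / 289
= 8514.9066


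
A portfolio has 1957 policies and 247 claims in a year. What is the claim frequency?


frequency = claims / policies
= 247 / 1957
= 0.1262


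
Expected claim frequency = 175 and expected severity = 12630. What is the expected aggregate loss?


E[S] = E[N] * E[X]
= 175 * 12630
= 2.2102e+06


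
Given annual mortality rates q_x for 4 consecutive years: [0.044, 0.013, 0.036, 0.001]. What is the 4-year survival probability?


p_k = 1 - q_k for each year
Survival = product of (1 - q_k)
= 0.956 * 0.987 * 0.964 * 0.999
= 0.9087


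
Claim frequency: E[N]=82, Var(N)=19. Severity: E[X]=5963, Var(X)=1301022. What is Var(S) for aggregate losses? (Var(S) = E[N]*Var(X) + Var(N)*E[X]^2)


Var(S) = E[N]*Var(X) + Var(N)*E[X]^2
= 82*1301022 + 19*5963^2
= 106683804 + 675590011
= 7.8227e+08


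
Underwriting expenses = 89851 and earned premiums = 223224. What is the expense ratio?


Expense ratio = expenses / premiums
= 89851 / 223224
= 0.4025


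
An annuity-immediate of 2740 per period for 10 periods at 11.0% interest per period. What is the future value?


FV = PMT * ((1+i)^n - 1) / i
= 2740 * ((1.11)^10 - 1) / 0.11
= 2740 * (2.839421 - 1) / 0.11
= 45818.3046


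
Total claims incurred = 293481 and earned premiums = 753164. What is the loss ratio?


Loss ratio = claims / premiums
= 293481 / 753164
= 0.3897


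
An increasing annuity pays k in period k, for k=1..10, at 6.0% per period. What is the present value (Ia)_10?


(Ia)_n = sum_{k=1}^{n} k * v^k, v = 1/(1+i)
v = 0.943396
Sum computed term by term:
(Ia)_10 = 36.9624


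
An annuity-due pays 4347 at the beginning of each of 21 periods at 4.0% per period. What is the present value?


PV_due = PMT * (1-(1+i)^(-n))/i * (1+i)
PV_immediate = 60984.7583
PV_due = 60984.7583 * 1.04
= 63424.1486


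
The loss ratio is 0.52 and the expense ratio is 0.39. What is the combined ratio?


Combined ratio = loss ratio + expense ratio
= 0.52 + 0.39
= 0.91


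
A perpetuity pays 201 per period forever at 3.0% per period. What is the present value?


PV = PMT / i
= 201 / 0.03
= 6700.0


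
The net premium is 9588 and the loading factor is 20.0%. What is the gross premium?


Gross = net * (1 + loading)
= 9588 * (1 + 0.2)
= 9588 * 1.2
= 11505.6


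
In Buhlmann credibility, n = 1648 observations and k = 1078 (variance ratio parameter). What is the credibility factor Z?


Z = n / (n + k)
= 1648 / (1648 + 1078)
= 1648 / 2726
= 0.6045


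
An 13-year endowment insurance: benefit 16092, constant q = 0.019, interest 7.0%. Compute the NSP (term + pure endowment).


Term component = 2324.4538
Pure endowment = 13_p_x * v^13 * benefit = 0.779286 * 0.414964 * 16092 = 5203.769
NSP = 7528.2228


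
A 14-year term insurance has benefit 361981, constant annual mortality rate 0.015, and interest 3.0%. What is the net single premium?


NSP = benefit * sum_{k=0}^{n-1} k_p_x * q * v^(k+1)
With constant q=0.015, v=0.970874
Sum = 0.154987
NSP = 361981 * 0.154987
= 56102.2539


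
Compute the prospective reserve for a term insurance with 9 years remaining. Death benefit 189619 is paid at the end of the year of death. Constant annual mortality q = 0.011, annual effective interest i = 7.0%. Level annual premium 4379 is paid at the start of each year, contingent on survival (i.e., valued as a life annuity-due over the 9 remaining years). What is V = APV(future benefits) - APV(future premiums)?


v = 1/(1+i) = 0.934579
APV(future benefits) per unit = sum_{k=0}^{8} k_p_x * q * v^(k+1) = 0.068934
APV(future benefits) = 189619 * 0.068934 = 13071.2279
Life annuity-due factor ä_{x:9} = sum_{k=0}^{8} k_p_x * v^k = 6.705414
APV(future premiums) = 4379 * 6.705414 = 29363.0101
V = 13071.2279 - 29363.0101
= -16291.7821


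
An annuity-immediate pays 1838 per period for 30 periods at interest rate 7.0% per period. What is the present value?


PV = PMT * (1 - (1+i)^(-n)) / i
= 1838 * (1 - (1+0.07)^(-30)) / 0.07
= 1838 * (1 - 0.131367) / 0.07
= 1838 * 12.409041
= 22807.8177


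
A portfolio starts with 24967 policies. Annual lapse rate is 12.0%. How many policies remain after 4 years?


remaining = initial * (1 - lapse)^years
= 24967 * (1 - 0.12)^4
= 24967 * 0.599695
= 14972.5941


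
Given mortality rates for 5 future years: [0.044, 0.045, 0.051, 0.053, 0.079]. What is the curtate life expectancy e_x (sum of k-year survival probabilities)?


e_x = sum_{k=1}^{n} k_p_x
k_p_x values:
  1_p_x = 0.956
  2_p_x = 0.91298
  3_p_x = 0.866418
  4_p_x = 0.820498
  5_p_x = 0.755679
e_x = 4.3116


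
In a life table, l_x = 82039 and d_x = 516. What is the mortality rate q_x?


q_x = d_x / l_x
= 516 / 82039
= 0.0063


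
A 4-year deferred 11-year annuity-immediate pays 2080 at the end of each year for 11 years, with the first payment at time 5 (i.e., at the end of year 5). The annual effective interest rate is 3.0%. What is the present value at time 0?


PV at time 4 of the 11-year annuity-immediate:
a_n = 2080 * (1-(1+0.03)^(-11))/0.03 = 19245.4582
Discount back 4 years to time 0:
PV = 19245.4582 * (1+0.03)^(-4)
= 19245.4582 * 0.888487
= 17099.3403


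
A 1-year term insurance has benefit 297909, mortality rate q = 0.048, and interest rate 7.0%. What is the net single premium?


NSP = benefit * q * v
v = 1/(1+i) = 0.934579
NSP = 297909 * 0.048 * 0.934579
= 13364.1421


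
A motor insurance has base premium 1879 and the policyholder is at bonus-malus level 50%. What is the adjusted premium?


adjusted = base * BM_level / 100
= 1879 * 50 / 100
= 1879 * 0.5
= 939.5


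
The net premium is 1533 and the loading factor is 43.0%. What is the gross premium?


Gross = net * (1 + loading)
= 1533 * (1 + 0.43)
= 1533 * 1.43
= 2192.19


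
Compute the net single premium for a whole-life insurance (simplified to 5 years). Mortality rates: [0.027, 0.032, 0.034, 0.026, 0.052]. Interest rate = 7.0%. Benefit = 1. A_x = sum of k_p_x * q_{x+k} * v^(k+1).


v = 0.934579
Year 0: k_p_x=1.0, q=0.027, term=0.025234
Year 1: k_p_x=0.973, q=0.032, term=0.027195
Year 2: k_p_x=0.941864, q=0.034, term=0.026141
Year 3: k_p_x=0.909841, q=0.026, term=0.018047
Year 4: k_p_x=0.886185, q=0.052, term=0.032856
A_x = 0.1295


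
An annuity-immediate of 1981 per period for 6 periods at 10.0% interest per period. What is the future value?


FV = PMT * ((1+i)^n - 1) / i
= 1981 * ((1.1)^6 - 1) / 0.1
= 1981 * (1.771561 - 1) / 0.1
= 15284.6234


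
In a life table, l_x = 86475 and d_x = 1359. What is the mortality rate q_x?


q_x = d_x / l_x
= 1359 / 86475
= 0.0157


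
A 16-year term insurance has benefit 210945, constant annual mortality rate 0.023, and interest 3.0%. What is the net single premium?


NSP = benefit * sum_{k=0}^{n-1} k_p_x * q * v^(k+1)
With constant q=0.023, v=0.970874
Sum = 0.247595
NSP = 210945 * 0.247595
= 52228.9489


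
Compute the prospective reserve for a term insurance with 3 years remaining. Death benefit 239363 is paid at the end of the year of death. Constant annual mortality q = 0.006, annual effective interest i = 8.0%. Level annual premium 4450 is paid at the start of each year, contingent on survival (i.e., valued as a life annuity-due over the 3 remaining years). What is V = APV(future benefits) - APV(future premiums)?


v = 1/(1+i) = 0.925926
APV(future benefits) per unit = sum_{k=0}^{2} k_p_x * q * v^(k+1) = 0.015375
APV(future benefits) = 239363 * 0.015375 = 3680.1423
Life annuity-due factor ä_{x:3} = sum_{k=0}^{2} k_p_x * v^k = 2.767452
APV(future premiums) = 4450 * 2.767452 = 12315.1614
V = 3680.1423 - 12315.1614
= -8635.0191


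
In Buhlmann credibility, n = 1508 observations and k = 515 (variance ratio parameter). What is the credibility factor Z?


Z = n / (n + k)
= 1508 / (1508 + 515)
= 1508 / 2023
= 0.7454


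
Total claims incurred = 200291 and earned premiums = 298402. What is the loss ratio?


Loss ratio = claims / premiums
= 200291 / 298402
= 0.6712


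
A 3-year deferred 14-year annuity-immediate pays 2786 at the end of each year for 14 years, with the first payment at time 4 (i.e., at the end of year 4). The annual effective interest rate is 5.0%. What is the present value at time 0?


PV at time 3 of the 14-year annuity-immediate:
a_n = 2786 * (1-(1+0.05)^(-14))/0.05 = 27577.6137
Discount back 3 years to time 0:
PV = 27577.6137 * (1+0.05)^(-3)
= 27577.6137 * 0.863838
= 23822.5796


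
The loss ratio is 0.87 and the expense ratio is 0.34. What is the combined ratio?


Combined ratio = loss ratio + expense ratio
= 0.87 + 0.34
= 1.21


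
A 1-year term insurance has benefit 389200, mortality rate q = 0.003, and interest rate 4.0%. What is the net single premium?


NSP = benefit * q * v
v = 1/(1+i) = 0.961538
NSP = 389200 * 0.003 * 0.961538
= 1122.6923


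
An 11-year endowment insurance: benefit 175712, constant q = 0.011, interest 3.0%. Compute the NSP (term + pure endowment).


Term component = 16987.1985
Pure endowment = 11_p_x * v^11 * benefit = 0.88544 * 0.722421 * 175712 = 112396.0782
NSP = 129383.2767


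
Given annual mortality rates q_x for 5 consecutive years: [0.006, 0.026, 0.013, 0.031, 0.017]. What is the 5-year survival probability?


p_k = 1 - q_k for each year
Survival = product of (1 - q_k)
= 0.994 * 0.974 * 0.987 * 0.969 * 0.983
= 0.9102


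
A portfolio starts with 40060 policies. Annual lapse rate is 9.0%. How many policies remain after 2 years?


remaining = initial * (1 - lapse)^years
= 40060 * (1 - 0.09)^2
= 40060 * 0.8281
= 33173.686


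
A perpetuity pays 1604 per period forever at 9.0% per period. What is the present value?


PV = PMT / i
= 1604 / 0.09
= 17822.2222


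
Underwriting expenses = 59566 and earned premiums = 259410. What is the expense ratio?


Expense ratio = expenses / premiums
= 59566 / 259410
= 0.2296


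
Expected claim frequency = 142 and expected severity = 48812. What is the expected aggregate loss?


E[S] = E[N] * E[X]
= 142 * 48812
= 6.9313e+06


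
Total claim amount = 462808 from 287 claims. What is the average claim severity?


severity = total / number
= 462808 / 287
= 1612.5714


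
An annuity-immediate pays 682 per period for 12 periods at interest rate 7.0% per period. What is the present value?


PV = PMT * (1 - (1+i)^(-n)) / i
= 682 * (1 - (1+0.07)^(-12)) / 0.07
= 682 * (1 - 0.444012) / 0.07
= 682 * 7.942686
= 5416.9121


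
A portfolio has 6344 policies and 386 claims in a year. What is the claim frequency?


frequency = claims / policies
= 386 / 6344
= 0.0608


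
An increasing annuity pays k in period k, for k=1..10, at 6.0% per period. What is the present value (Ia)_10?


(Ia)_n = sum_{k=1}^{n} k * v^k, v = 1/(1+i)
v = 0.943396
Sum computed term by term:
(Ia)_10 = 36.9624


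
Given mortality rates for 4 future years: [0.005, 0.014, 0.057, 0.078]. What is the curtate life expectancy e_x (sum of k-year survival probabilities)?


e_x = sum_{k=1}^{n} k_p_x
k_p_x values:
  1_p_x = 0.995
  2_p_x = 0.98107
  3_p_x = 0.925149
  4_p_x = 0.852987
e_x = 3.7542


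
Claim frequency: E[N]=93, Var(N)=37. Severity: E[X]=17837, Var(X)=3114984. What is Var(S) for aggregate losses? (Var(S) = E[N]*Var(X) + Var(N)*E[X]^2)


Var(S) = E[N]*Var(X) + Var(N)*E[X]^2
= 93*3114984 + 37*17837^2
= 289693512 + 11771867053
= 1.2062e+10


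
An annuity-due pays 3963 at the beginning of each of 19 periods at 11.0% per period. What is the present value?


PV_due = PMT * (1-(1+i)^(-n))/i * (1+i)
PV_immediate = 31067.123
PV_due = 31067.123 * 1.11
= 34484.5065


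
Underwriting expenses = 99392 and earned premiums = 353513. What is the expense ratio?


Expense ratio = expenses / premiums
= 99392 / 353513
= 0.2812


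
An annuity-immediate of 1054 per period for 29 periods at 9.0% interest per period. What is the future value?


FV = PMT * ((1+i)^n - 1) / i
= 1054 * ((1.09)^29 - 1) / 0.09
= 1054 * (12.172182 - 1) / 0.09
= 130838.6657


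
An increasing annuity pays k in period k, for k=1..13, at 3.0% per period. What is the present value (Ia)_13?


(Ia)_n = sum_{k=1}^{n} k * v^k, v = 1/(1+i)
v = 0.970874
Sum computed term by term:
(Ia)_13 = 70.0546


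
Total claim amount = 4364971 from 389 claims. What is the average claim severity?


severity = total / number
= 4364971 / 389
= 11221.0051


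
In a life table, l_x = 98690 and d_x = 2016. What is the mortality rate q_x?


q_x = d_x / l_x
= 2016 / 98690
= 0.0204


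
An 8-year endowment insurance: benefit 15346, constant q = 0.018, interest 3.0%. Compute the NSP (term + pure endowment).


Term component = 1826.306
Pure endowment = 8_p_x * v^8 * benefit = 0.864753 * 0.789409 * 15346 = 10475.8507
NSP = 12302.1567


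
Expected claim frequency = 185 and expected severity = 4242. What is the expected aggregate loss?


E[S] = E[N] * E[X]
= 185 * 4242
= 784770


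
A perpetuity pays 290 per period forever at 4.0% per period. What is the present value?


PV = PMT / i
= 290 / 0.04
= 7250.0


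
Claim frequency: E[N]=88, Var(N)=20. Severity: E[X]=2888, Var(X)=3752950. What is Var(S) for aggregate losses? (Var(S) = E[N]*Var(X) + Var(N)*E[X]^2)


Var(S) = E[N]*Var(X) + Var(N)*E[X]^2
= 88*3752950 + 20*2888^2
= 330259600 + 166810880
= 4.9707e+08


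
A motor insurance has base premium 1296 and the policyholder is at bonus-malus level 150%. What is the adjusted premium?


adjusted = base * BM_level / 100
= 1296 * 150 / 100
= 1296 * 1.5
= 1944.0


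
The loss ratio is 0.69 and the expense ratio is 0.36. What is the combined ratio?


Combined ratio = loss ratio + expense ratio
= 0.69 + 0.36
= 1.05


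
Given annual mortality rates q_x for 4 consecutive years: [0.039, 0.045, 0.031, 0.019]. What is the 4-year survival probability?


p_k = 1 - q_k for each year
Survival = product of (1 - q_k)
= 0.961 * 0.955 * 0.969 * 0.981
= 0.8724


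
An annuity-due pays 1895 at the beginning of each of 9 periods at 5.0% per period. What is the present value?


PV_due = PMT * (1-(1+i)^(-n))/i * (1+i)
PV_immediate = 13469.3221
PV_due = 13469.3221 * 1.05
= 14142.7882


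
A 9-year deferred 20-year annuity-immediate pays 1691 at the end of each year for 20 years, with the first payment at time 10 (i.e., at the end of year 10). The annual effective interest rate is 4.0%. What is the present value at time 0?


PV at time 9 of the 20-year annuity-immediate:
a_n = 1691 * (1-(1+0.04)^(-20))/0.04 = 22981.2418
Discount back 9 years to time 0:
PV = 22981.2418 * (1+0.04)^(-9)
= 22981.2418 * 0.702587
= 16146.3157


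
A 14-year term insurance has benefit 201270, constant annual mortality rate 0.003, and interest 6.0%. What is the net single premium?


NSP = benefit * sum_{k=0}^{n-1} k_p_x * q * v^(k+1)
With constant q=0.003, v=0.943396
Sum = 0.027425
NSP = 201270 * 0.027425
= 5519.7602


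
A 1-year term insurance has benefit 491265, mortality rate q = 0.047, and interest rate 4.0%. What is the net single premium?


NSP = benefit * q * v
v = 1/(1+i) = 0.961538
NSP = 491265 * 0.047 * 0.961538
= 22201.399


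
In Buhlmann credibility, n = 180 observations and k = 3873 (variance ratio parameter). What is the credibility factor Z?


Z = n / (n + k)
= 180 / (180 + 3873)
= 180 / 4053
= 0.0444


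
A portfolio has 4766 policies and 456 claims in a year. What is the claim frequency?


frequency = claims / policies
= 456 / 4766
= 0.0957


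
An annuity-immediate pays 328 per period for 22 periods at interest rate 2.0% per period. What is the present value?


PV = PMT * (1 - (1+i)^(-n)) / i
= 328 * (1 - (1+0.02)^(-22)) / 0.02
= 328 * (1 - 0.646839) / 0.02
= 328 * 17.658048
= 5791.8398


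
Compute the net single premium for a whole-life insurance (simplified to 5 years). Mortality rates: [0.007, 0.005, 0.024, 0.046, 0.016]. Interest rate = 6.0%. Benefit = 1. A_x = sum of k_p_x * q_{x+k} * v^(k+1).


v = 0.943396
Year 0: k_p_x=1.0, q=0.007, term=0.006604
Year 1: k_p_x=0.993, q=0.005, term=0.004419
Year 2: k_p_x=0.988035, q=0.024, term=0.01991
Year 3: k_p_x=0.964322, q=0.046, term=0.035136
Year 4: k_p_x=0.919963, q=0.016, term=0.010999
A_x = 0.0771


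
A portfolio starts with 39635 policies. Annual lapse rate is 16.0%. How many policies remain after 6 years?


remaining = initial * (1 - lapse)^years
= 39635 * (1 - 0.16)^6
= 39635 * 0.351298
= 13923.6975


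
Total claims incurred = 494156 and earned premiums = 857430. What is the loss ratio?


Loss ratio = claims / premiums
= 494156 / 857430
= 0.5763


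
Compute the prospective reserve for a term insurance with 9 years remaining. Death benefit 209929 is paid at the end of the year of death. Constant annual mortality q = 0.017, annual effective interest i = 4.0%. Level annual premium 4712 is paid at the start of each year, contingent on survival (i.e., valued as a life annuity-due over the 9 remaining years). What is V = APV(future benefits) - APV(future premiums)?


v = 1/(1+i) = 0.961538
APV(future benefits) per unit = sum_{k=0}^{8} k_p_x * q * v^(k+1) = 0.118667
APV(future benefits) = 209929 * 0.118667 = 24911.5529
Life annuity-due factor ä_{x:9} = sum_{k=0}^{8} k_p_x * v^k = 7.259601
APV(future premiums) = 4712 * 7.259601 = 34207.2422
V = 24911.5529 - 34207.2422
= -9295.6894


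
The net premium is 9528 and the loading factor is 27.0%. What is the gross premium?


Gross = net * (1 + loading)
= 9528 * (1 + 0.27)
= 9528 * 1.27
= 12100.56


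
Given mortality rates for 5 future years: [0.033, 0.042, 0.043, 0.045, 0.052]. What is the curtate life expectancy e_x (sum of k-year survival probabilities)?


e_x = sum_{k=1}^{n} k_p_x
k_p_x values:
  1_p_x = 0.967
  2_p_x = 0.926386
  3_p_x = 0.886551
  4_p_x = 0.846657
  5_p_x = 0.80263
e_x = 4.4292


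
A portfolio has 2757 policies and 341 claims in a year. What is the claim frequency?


frequency = claims / policies
= 341 / 2757
= 0.1237


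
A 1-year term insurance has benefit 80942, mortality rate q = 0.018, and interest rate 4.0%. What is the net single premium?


NSP = benefit * q * v
v = 1/(1+i) = 0.961538
NSP = 80942 * 0.018 * 0.961538
= 1400.9192


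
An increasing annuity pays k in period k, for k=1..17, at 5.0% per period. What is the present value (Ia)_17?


(Ia)_n = sum_{k=1}^{n} k * v^k, v = 1/(1+i)
v = 0.952381
Sum computed term by term:
(Ia)_17 = 88.4145


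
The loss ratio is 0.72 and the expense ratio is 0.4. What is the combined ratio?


Combined ratio = loss ratio + expense ratio
= 0.72 + 0.4
= 1.12


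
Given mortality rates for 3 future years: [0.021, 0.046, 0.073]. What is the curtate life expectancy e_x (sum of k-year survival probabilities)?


e_x = sum_{k=1}^{n} k_p_x
k_p_x values:
  1_p_x = 0.979
  2_p_x = 0.933966
  3_p_x = 0.865786
e_x = 2.7788


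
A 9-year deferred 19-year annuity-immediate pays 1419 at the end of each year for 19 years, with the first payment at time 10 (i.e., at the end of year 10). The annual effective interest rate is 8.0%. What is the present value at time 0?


PV at time 9 of the 19-year annuity-immediate:
a_n = 1419 * (1-(1+0.08)^(-19))/0.08 = 13627.5073
Discount back 9 years to time 0:
PV = 13627.5073 * (1+0.08)^(-9)
= 13627.5073 * 0.500249
= 6817.1464


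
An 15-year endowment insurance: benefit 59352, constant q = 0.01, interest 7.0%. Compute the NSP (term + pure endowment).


Term component = 5106.3142
Pure endowment = 15_p_x * v^15 * benefit = 0.860058 * 0.362446 * 59352 = 18501.486
NSP = 23607.8003


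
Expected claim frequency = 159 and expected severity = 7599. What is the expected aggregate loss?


E[S] = E[N] * E[X]
= 159 * 7599
= 1.2082e+06


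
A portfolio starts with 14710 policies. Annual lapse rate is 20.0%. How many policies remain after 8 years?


remaining = initial * (1 - lapse)^years
= 14710 * (1 - 0.2)^8
= 14710 * 0.167772
= 2467.9285


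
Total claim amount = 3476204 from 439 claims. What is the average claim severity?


severity = total / number
= 3476204 / 439
= 7918.4601


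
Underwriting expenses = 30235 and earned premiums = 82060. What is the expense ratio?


Expense ratio = expenses / premiums
= 30235 / 82060
= 0.3684


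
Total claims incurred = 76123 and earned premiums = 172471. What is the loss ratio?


Loss ratio = claims / premiums
= 76123 / 172471
= 0.4414


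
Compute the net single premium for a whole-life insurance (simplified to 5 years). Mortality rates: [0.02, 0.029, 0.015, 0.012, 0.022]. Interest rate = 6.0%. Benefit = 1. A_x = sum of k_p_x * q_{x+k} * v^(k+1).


v = 0.943396
Year 0: k_p_x=1.0, q=0.02, term=0.018868
Year 1: k_p_x=0.98, q=0.029, term=0.025294
Year 2: k_p_x=0.95158, q=0.015, term=0.011984
Year 3: k_p_x=0.937306, q=0.012, term=0.008909
Year 4: k_p_x=0.926059, q=0.022, term=0.015224
A_x = 0.0803


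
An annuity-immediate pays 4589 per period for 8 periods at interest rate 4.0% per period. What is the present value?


PV = PMT * (1 - (1+i)^(-n)) / i
= 4589 * (1 - (1+0.04)^(-8)) / 0.04
= 4589 * (1 - 0.73069) / 0.04
= 4589 * 6.732745
= 30896.5662


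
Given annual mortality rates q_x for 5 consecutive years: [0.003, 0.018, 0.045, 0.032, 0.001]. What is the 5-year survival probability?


p_k = 1 - q_k for each year
Survival = product of (1 - q_k)
= 0.997 * 0.982 * 0.955 * 0.968 * 0.999
= 0.9042


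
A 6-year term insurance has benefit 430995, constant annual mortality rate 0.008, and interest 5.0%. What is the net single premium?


NSP = benefit * sum_{k=0}^{n-1} k_p_x * q * v^(k+1)
With constant q=0.008, v=0.952381
Sum = 0.039847
NSP = 430995 * 0.039847
= 17174.0611


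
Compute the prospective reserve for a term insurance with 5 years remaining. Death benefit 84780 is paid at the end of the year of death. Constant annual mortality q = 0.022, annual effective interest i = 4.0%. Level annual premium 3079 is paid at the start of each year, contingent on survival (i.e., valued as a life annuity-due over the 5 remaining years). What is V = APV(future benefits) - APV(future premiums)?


v = 1/(1+i) = 0.961538
APV(future benefits) per unit = sum_{k=0}^{4} k_p_x * q * v^(k+1) = 0.093888
APV(future benefits) = 84780 * 0.093888 = 7959.8202
Life annuity-due factor ä_{x:5} = sum_{k=0}^{4} k_p_x * v^k = 4.438339
APV(future premiums) = 3079 * 4.438339 = 13665.6469
V = 7959.8202 - 13665.6469
= -5705.8267


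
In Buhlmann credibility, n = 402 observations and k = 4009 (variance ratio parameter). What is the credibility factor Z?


Z = n / (n + k)
= 402 / (402 + 4009)
= 402 / 4411
= 0.0911


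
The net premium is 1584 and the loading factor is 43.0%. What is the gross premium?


Gross = net * (1 + loading)
= 1584 * (1 + 0.43)
= 1584 * 1.43
= 2265.12


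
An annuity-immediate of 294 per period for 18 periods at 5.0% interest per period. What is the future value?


FV = PMT * ((1+i)^n - 1) / i
= 294 * ((1.05)^18 - 1) / 0.05
= 294 * (2.406619 - 1) / 0.05
= 8270.9211


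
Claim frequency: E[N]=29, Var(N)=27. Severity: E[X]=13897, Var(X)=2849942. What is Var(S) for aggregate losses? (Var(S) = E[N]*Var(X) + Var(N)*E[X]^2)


Var(S) = E[N]*Var(X) + Var(N)*E[X]^2
= 29*2849942 + 27*13897^2
= 82648318 + 5214418443
= 5.2971e+09


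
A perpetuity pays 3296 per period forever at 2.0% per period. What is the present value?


PV = PMT / i
= 3296 / 0.02
= 164800.0


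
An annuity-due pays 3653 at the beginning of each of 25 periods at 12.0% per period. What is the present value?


PV_due = PMT * (1-(1+i)^(-n))/i * (1+i)
PV_immediate = 28650.9872
PV_due = 28650.9872 * 1.12
= 32089.1056


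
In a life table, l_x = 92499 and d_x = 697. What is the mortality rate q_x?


q_x = d_x / l_x
= 697 / 92499
= 0.0075


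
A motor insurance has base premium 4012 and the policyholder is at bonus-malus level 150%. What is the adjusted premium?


adjusted = base * BM_level / 100
= 4012 * 150 / 100
= 4012 * 1.5
= 6018.0


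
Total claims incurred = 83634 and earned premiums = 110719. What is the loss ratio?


Loss ratio = claims / premiums
= 83634 / 110719
= 0.7554


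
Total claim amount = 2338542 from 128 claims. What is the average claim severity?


severity = total / number
= 2338542 / 128
= 18269.8594


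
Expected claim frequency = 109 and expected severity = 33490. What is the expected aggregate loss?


E[S] = E[N] * E[X]
= 109 * 33490
= 3.6504e+06


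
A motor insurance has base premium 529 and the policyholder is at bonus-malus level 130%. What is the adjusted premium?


adjusted = base * BM_level / 100
= 529 * 130 / 100
= 529 * 1.3
= 687.7


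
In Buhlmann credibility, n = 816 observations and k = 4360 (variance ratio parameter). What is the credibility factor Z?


Z = n / (n + k)
= 816 / (816 + 4360)
= 816 / 5176
= 0.1577


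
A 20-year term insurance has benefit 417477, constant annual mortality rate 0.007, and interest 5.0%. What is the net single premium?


NSP = benefit * sum_{k=0}^{n-1} k_p_x * q * v^(k+1)
With constant q=0.007, v=0.952381
Sum = 0.082589
NSP = 417477 * 0.082589
= 34478.9494


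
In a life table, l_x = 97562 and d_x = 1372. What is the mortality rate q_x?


q_x = d_x / l_x
= 1372 / 97562
= 0.0141


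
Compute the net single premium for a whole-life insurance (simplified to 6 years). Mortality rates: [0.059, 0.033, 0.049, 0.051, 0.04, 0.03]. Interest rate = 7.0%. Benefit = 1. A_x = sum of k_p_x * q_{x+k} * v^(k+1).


v = 0.934579
Year 0: k_p_x=1.0, q=0.059, term=0.05514
Year 1: k_p_x=0.941, q=0.033, term=0.027123
Year 2: k_p_x=0.909947, q=0.049, term=0.036397
Year 3: k_p_x=0.86536, q=0.051, term=0.033669
Year 4: k_p_x=0.821226, q=0.04, term=0.023421
Year 5: k_p_x=0.788377, q=0.03, term=0.01576
A_x = 0.1915


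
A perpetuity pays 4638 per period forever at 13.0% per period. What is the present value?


PV = PMT / i
= 4638 / 0.13
= 35676.9231


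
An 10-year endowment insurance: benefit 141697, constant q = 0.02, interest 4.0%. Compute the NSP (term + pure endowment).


Term component = 21160.7885
Pure endowment = 10_p_x * v^10 * benefit = 0.817073 * 0.675564 * 141697 = 78214.6344
NSP = 99375.4229


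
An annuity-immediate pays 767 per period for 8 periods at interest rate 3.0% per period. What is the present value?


PV = PMT * (1 - (1+i)^(-n)) / i
= 767 * (1 - (1+0.03)^(-8)) / 0.03
= 767 * (1 - 0.789409) / 0.03
= 767 * 7.019692
= 5384.1039


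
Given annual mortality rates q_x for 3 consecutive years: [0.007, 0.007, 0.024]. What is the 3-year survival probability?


p_k = 1 - q_k for each year
Survival = product of (1 - q_k)
= 0.993 * 0.993 * 0.976
= 0.9624


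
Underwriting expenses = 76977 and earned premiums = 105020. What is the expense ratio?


Expense ratio = expenses / premiums
= 76977 / 105020
= 0.733


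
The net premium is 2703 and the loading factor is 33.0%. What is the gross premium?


Gross = net * (1 + loading)
= 2703 * (1 + 0.33)
= 2703 * 1.33
= 3594.99


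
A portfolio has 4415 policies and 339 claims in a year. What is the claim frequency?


frequency = claims / policies
= 339 / 4415
= 0.0768


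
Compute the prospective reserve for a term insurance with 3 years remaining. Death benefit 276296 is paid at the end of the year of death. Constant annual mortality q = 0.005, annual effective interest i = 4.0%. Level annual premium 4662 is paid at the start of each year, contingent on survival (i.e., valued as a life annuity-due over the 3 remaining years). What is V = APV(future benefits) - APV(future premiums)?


v = 1/(1+i) = 0.961538
APV(future benefits) per unit = sum_{k=0}^{2} k_p_x * q * v^(k+1) = 0.013808
APV(future benefits) = 276296 * 0.013808 = 3815.0959
Life annuity-due factor ä_{x:3} = sum_{k=0}^{2} k_p_x * v^k = 2.872065
APV(future premiums) = 4662 * 2.872065 = 13389.5649
V = 3815.0959 - 13389.5649
= -9574.469


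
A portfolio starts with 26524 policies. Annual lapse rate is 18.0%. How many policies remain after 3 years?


remaining = initial * (1 - lapse)^years
= 26524 * (1 - 0.18)^3
= 26524 * 0.551368
= 14624.4848


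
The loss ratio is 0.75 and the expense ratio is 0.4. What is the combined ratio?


Combined ratio = loss ratio + expense ratio
= 0.75 + 0.4
= 1.15


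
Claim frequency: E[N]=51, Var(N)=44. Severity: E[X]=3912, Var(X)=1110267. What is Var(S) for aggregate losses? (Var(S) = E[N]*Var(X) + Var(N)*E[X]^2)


Var(S) = E[N]*Var(X) + Var(N)*E[X]^2
= 51*1110267 + 44*3912^2
= 56623617 + 673364736
= 7.2999e+08


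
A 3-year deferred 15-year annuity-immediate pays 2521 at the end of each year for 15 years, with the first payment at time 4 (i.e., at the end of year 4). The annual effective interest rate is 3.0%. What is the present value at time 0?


PV at time 3 of the 15-year annuity-immediate:
a_n = 2521 * (1-(1+0.03)^(-15))/0.03 = 30095.5344
Discount back 3 years to time 0:
PV = 30095.5344 * (1+0.03)^(-3)
= 30095.5344 * 0.915142
= 27541.6772


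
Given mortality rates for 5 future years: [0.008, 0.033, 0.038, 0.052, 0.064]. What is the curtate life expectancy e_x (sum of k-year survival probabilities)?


e_x = sum_{k=1}^{n} k_p_x
k_p_x values:
  1_p_x = 0.992
  2_p_x = 0.959264
  3_p_x = 0.922812
  4_p_x = 0.874826
  5_p_x = 0.818837
e_x = 4.5677


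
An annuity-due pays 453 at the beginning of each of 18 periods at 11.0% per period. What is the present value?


PV_due = PMT * (1-(1+i)^(-n))/i * (1+i)
PV_immediate = 3488.8323
PV_due = 3488.8323 * 1.11
= 3872.6039


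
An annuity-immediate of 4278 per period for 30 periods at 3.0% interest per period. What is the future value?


FV = PMT * ((1+i)^n - 1) / i
= 4278 * ((1.03)^30 - 1) / 0.03
= 4278 * (2.427262 - 1) / 0.03
= 203527.6284


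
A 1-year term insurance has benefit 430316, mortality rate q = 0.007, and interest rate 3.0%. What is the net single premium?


NSP = benefit * q * v
v = 1/(1+i) = 0.970874
NSP = 430316 * 0.007 * 0.970874
= 2924.4777


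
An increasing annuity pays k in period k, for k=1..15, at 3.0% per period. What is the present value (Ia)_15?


(Ia)_n = sum_{k=1}^{n} k * v^k, v = 1/(1+i)
v = 0.970874
Sum computed term by term:
(Ia)_15 = 88.9381


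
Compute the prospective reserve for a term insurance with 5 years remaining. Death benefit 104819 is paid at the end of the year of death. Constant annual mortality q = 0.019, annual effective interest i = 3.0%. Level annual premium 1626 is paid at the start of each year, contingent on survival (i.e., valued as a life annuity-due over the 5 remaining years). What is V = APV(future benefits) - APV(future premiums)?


v = 1/(1+i) = 0.970874
APV(future benefits) per unit = sum_{k=0}^{4} k_p_x * q * v^(k+1) = 0.083865
APV(future benefits) = 104819 * 0.083865 = 8790.6543
Life annuity-due factor ä_{x:5} = sum_{k=0}^{4} k_p_x * v^k = 4.54637
APV(future premiums) = 1626 * 4.54637 = 7392.3982
V = 8790.6543 - 7392.3982
= 1398.2561


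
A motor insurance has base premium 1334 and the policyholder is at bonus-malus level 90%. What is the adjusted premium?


adjusted = base * BM_level / 100
= 1334 * 90 / 100
= 1334 * 0.9
= 1200.6


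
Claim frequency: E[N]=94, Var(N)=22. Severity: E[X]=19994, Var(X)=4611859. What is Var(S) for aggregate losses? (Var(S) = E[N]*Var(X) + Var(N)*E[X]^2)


Var(S) = E[N]*Var(X) + Var(N)*E[X]^2
= 94*4611859 + 22*19994^2
= 433514746 + 8794720792
= 9.2282e+09


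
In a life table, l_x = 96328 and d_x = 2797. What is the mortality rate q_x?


q_x = d_x / l_x
= 2797 / 96328
= 0.029


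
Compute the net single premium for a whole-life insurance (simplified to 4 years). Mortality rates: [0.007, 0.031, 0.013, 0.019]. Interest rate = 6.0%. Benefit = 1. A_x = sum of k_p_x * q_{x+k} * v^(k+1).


v = 0.943396
Year 0: k_p_x=1.0, q=0.007, term=0.006604
Year 1: k_p_x=0.993, q=0.031, term=0.027397
Year 2: k_p_x=0.962217, q=0.013, term=0.010503
Year 3: k_p_x=0.949708, q=0.019, term=0.014293
A_x = 0.0588


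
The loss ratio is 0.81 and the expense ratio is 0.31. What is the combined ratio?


Combined ratio = loss ratio + expense ratio
= 0.81 + 0.31
= 1.12
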